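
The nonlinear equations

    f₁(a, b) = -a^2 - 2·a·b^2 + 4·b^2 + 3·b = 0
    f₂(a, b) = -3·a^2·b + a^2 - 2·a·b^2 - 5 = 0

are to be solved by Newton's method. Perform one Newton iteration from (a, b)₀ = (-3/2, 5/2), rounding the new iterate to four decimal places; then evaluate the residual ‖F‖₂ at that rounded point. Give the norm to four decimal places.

15.5009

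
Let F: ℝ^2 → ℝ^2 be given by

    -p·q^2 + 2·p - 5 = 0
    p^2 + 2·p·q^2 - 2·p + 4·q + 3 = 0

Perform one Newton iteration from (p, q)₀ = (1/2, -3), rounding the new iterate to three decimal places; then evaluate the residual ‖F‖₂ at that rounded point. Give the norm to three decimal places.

9.360

At (1/2, -3): F = (-8.500, -0.750).
Jacobian J = [[-q^2 + 2, -2·p·q], [2·p + 2·q^2 - 2, 4·p·q + 4]].
At the point, J = [[-7.000, 3.000], [17.000, -2.000]] (det J = -37.000).
Solving J·Δ = −F gives Δ = (0.520, 4.047).
Then the next iterate is (p, q)₁ = (1.020, 1.047).
Re-evaluating at (1.020, 1.047): F = (-4.07813, 8.42467), so ‖F‖₂ = 9.360.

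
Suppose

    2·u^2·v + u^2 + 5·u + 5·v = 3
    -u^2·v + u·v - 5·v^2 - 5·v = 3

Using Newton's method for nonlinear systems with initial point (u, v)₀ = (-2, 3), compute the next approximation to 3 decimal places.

(-1.763, 1.111)

At (-2, 3): F = (30.000, -81.000).
Jacobian J = [[4·u·v + 2·u + 5, 2·u^2 + 5], [-2·u·v + v, -u^2 + u - 10·v - 5]].
At the point, J = [[-23.000, 13.000], [15.000, -41.000]] (det J = 748.000).
Solving J·Δ = −F gives Δ = (0.237, -1.889).
Then the next iterate is (u, v)₁ = (-1.763, 1.111).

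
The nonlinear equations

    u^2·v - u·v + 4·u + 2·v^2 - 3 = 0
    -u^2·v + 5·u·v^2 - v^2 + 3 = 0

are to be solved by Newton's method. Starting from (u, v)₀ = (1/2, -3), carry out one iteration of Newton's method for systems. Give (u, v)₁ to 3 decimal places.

(0.414, -1.579)

At (1/2, -3): F = (17.750, 17.250).
Jacobian J = [[2·u·v - v + 4, u^2 - u + 4·v], [-2·u·v + 5·v^2, -u^2 + 10·u·v - 2·v]].
At the point, J = [[4.000, -12.250], [48.000, -9.250]] (det J = 551.000).
Solving J·Δ = −F gives Δ = (-0.086, 1.421).
Then the next iterate is (u, v)₁ = (0.414, -1.579).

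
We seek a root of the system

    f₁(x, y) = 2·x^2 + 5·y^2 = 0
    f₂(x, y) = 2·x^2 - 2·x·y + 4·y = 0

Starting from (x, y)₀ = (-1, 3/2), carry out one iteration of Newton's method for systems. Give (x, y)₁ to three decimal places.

(0.056, 0.898)

At (-1, 3/2): F = (13.250, 11.000).
Jacobian J = [[4·x, 10·y], [4·x - 2·y, -2·x + 4]].
At the point, J = [[-4.000, 15.000], [-7.000, 6.000]] (det J = 81.000).
Solving J·Δ = −F gives Δ = (1.056, -0.602).
Then the next iterate is (x, y)₁ = (0.056, 0.898).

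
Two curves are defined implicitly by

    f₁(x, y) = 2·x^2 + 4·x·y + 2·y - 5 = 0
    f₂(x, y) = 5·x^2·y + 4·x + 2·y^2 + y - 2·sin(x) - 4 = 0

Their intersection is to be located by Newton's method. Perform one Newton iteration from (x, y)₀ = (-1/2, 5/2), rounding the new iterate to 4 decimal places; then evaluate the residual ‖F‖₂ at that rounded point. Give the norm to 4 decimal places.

5.3537

At (-1/2, 5/2): F = (-4.5000, 13.083851).
Jacobian J = [[4·x + 4·y, 4·x + 2], [10·x·y - 2·cos(x) + 4, 5·x^2 + 4·y + 1]].
At the point, J = [[8.0000, 0.0000], [-10.255165, 12.2500]] (det J = 98.0000).
Solving J·Δ = −F gives Δ = (0.5625, -0.5972).
Then the next iterate is (x, y)₁ = (0.0625, 1.9028).
Re-evaluating at (0.0625, 1.9028): F = (-0.710888, 5.306341), so ‖F‖₂ = 5.3537.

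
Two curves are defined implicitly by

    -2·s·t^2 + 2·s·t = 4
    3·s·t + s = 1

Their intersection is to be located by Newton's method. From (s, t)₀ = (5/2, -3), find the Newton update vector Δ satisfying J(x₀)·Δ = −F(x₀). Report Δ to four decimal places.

(-2.5500, 0.0800)

At (5/2, -3): F = (-64.0000, -21.0000).
Jacobian J = [[-2·t^2 + 2·t, -4·s·t + 2·s], [3·t + 1, 3·s]].
At the point, J = [[-24.0000, 35.0000], [-8.0000, 7.5000]] (det J = 100.0000).
Solving J·Δ = −F gives Δ = (-2.5500, 0.0800).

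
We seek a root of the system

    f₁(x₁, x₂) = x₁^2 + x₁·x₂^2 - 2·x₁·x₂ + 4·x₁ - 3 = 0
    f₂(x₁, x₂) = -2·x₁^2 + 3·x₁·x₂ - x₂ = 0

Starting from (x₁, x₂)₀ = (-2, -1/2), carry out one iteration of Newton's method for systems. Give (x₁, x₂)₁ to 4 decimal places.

(-0.0419, 0.6754)

At (-2, -1/2): F = (-9.5000, -4.5000).
Jacobian J = [[2·x₁ + x₂^2 - 2·x₂ + 4, 2·x₁·x₂ - 2·x₁], [-4·x₁ + 3·x₂, 3·x₁ - 1]].
At the point, J = [[1.2500, 6.0000], [6.5000, -7.0000]] (det J = -47.7500).
Solving J·Δ = −F gives Δ = (1.9581, 1.1754).
Then the next iterate is (x₁, x₂)₁ = (-0.0419, 0.6754).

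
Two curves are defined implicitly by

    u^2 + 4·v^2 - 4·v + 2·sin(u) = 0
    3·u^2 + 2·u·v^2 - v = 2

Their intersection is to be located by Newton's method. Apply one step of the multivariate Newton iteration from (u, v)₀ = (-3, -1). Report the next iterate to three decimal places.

At (-3, -1): F = (16.71776, 20.000).
Jacobian J = [[2·u + 2·cos(u), 8·v - 4], [6·u + 2·v^2, 4·u·v - 1]].
At the point, J = [[-7.97998, -12.000], [-16.000, 11.000]] (det J = -279.77983).
Solving J·Δ = −F gives Δ = (1.515, 0.386).
Then the next iterate is (u, v)₁ = (-1.485, -0.614).

(-1.485, -0.614)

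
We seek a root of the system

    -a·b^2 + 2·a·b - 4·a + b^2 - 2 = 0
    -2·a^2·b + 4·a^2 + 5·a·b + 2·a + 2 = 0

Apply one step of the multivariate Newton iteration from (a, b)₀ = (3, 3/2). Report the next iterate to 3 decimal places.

(0.077, -0.436)

At (3, 3/2): F = (-9.500, 39.500).
Jacobian J = [[-b^2 + 2·b - 4, -2·a·b + 2·a + 2·b], [-4·a·b + 8·a + 5·b + 2, -2·a^2 + 5·a]].
At the point, J = [[-3.250, 0.000], [15.500, -3.000]] (det J = 9.750).
Solving J·Δ = −F gives Δ = (-2.923, -1.936).
Then the next iterate is (a, b)₁ = (0.077, -0.436).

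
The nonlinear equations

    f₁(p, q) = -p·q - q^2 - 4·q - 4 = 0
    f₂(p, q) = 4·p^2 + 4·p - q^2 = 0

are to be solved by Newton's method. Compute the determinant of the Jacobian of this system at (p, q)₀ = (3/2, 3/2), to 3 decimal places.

140.500

J = [[-q, -p - 2·q - 4], [8·p + 4, -2·q]].
At the point, J = [[-1.500, -8.500], [16.000, -3.000]].
det J = 140.500.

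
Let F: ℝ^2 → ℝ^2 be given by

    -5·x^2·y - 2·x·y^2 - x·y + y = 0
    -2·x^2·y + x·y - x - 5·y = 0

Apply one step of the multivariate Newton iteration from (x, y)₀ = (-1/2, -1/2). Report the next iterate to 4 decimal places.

(-0.6429, 0.1429)

At (-1/2, -1/2): F = (0.1250, 3.5000).
Jacobian J = [[-10·x·y - 2·y^2 - y, -5·x^2 - 4·x·y - x + 1], [-4·x·y + y - 1, -2·x^2 + x - 5]].
At the point, J = [[-2.5000, -0.7500], [-2.5000, -6.0000]] (det J = 13.1250).
Solving J·Δ = −F gives Δ = (-0.1429, 0.6429).
Then the next iterate is (x, y)₁ = (-0.6429, 0.1429).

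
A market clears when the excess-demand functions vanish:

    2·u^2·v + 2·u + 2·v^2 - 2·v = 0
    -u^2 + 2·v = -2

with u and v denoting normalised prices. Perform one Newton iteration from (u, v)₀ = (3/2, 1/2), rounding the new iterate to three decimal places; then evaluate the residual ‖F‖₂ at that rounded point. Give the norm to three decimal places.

At (3/2, 1/2): F = (4.750, 0.750).
Jacobian J = [[4·u·v + 2, 2·u^2 + 4·v - 2], [-2·u, 2]].
At the point, J = [[5.000, 4.500], [-3.000, 2.000]] (det J = 23.500).
Solving J·Δ = −F gives Δ = (-0.261, -0.766).
Then the next iterate is (u, v)₁ = (1.239, -0.266).
Re-evaluating at (1.239, -0.266): F = (2.33483, -0.06712), so ‖F‖₂ = 2.336.

2.336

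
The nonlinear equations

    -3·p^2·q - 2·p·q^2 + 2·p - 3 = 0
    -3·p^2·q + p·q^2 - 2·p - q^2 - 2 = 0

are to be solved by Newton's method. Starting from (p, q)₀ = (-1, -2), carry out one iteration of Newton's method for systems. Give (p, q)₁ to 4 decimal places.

At (-1, -2): F = (9.0000, -2.0000).
Jacobian J = [[-6·p·q - 2·q^2 + 2, -3·p^2 - 4·p·q], [-6·p·q + q^2 - 2, -3·p^2 + 2·p·q - 2·q]].
At the point, J = [[-18.0000, -11.0000], [-10.0000, 5.0000]] (det J = -200.0000).
Solving J·Δ = −F gives Δ = (0.1150, 0.6300).
Then the next iterate is (p, q)₁ = (-0.8850, -1.3700).

(-0.8850, -1.3700)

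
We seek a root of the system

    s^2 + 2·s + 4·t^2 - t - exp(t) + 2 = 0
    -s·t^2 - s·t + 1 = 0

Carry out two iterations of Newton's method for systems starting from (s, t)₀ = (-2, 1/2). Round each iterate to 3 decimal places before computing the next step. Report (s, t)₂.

(-0.430, -0.759)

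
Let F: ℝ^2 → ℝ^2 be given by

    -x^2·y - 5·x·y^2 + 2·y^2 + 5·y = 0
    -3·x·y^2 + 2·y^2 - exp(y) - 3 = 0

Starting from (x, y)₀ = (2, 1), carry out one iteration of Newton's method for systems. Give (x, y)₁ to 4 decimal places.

At (2, 1): F = (-7.0000, -9.718282).
Jacobian J = [[-2·x·y - 5·y^2, -x^2 - 10·x·y + 4·y + 5], [-3·y^2, -6·x·y + 4·y - exp(y)]].
At the point, J = [[-9.0000, -15.0000], [-3.0000, -10.718282]] (det J = 51.464536).
Solving J·Δ = −F gives Δ = (1.3747, -1.2915).
Then the next iterate is (x, y)₁ = (3.3747, -0.2915).

(3.3747, -0.2915)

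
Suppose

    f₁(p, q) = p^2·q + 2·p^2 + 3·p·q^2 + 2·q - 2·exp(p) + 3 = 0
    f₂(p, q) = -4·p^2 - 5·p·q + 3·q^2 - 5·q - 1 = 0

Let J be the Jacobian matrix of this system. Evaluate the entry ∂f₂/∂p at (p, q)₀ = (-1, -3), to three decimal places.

23.000

∂f₂/∂p = -8·p - 5·q.
At (-1, -3) this is 23.000.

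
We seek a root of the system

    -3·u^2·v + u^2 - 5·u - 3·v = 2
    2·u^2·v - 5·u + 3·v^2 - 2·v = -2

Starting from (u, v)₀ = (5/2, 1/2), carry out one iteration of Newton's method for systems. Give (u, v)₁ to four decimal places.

At (5/2, 1/2): F = (-19.1250, -4.5000).
Jacobian J = [[-6·u·v + 2·u - 5, -3·u^2 - 3], [4·u·v - 5, 2·u^2 + 6·v - 2]].
At the point, J = [[-7.5000, -21.7500], [0.0000, 13.5000]] (det J = -101.2500).
Solving J·Δ = −F gives Δ = (-3.5167, 0.3333).
Then the next iterate is (u, v)₁ = (-1.0167, 0.8333).

(-1.0167, 0.8333)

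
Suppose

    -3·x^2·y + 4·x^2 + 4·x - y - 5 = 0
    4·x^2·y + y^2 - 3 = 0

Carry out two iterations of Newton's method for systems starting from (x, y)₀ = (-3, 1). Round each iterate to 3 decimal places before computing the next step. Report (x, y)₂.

(-1.977, 0.277)

At (-3, 1): F = (-9.000, 34.000).
Jacobian J = [[-6·x·y + 8·x + 4, -3·x^2 - 1], [8·x·y, 4·x^2 + 2·y]].
At the point, J = [[-2.000, -28.000], [-24.000, 38.000]] (det J = -748.000).
Solving J·Δ = −F gives Δ = (0.816, -0.380).
Then the next iterate is (x, y)₁ = (-2.184, 0.620).
Round to (-2.184, 0.620) and repeat: F = (-4.14851, 9.21364), J = [[-5.34752, -15.30957], [-10.83264, 20.31942]].
Δ = (0.207, -0.343), so (x, y)₂ = (-1.977, 0.277).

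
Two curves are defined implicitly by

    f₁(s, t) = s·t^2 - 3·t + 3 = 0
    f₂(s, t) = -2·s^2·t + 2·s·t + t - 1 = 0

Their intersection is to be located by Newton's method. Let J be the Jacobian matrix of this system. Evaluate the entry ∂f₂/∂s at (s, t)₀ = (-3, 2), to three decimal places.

28.000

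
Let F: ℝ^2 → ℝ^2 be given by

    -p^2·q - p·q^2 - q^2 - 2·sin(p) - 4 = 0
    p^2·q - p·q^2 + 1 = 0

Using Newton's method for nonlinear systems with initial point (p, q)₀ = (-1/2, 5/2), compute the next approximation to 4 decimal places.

(-0.6432, 0.3171)

At (-1/2, 5/2): F = (-6.791149, 4.7500).
Jacobian J = [[-2·p·q - q^2 - 2·cos(p), -p^2 - 2·p·q - 2·q], [2·p·q - q^2, p^2 - 2·p·q]].
At the point, J = [[-5.505165, -2.7500], [-8.7500, 2.7500]] (det J = -39.201704).
Solving J·Δ = −F gives Δ = (-0.1432, -2.1829).
Then the next iterate is (p, q)₁ = (-0.6432, 0.3171).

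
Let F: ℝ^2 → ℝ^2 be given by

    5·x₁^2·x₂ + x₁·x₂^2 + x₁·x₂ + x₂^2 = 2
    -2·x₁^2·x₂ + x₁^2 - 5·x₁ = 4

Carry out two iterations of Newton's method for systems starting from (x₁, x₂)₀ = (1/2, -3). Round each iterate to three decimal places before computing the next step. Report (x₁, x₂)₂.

(1.654, -3.885)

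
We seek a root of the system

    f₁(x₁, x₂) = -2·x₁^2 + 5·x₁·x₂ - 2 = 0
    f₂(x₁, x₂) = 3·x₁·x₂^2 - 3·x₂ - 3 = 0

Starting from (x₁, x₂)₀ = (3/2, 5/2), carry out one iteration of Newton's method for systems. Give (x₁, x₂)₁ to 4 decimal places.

(9.1892, -5.7973)

At (3/2, 5/2): F = (12.2500, 17.6250).
Jacobian J = [[-4·x₁ + 5·x₂, 5·x₁], [3·x₂^2, 6·x₁·x₂ - 3]].
At the point, J = [[6.5000, 7.5000], [18.7500, 19.5000]] (det J = -13.8750).
Solving J·Δ = −F gives Δ = (7.6892, -8.2973).
Then the next iterate is (x₁, x₂)₁ = (9.1892, -5.7973).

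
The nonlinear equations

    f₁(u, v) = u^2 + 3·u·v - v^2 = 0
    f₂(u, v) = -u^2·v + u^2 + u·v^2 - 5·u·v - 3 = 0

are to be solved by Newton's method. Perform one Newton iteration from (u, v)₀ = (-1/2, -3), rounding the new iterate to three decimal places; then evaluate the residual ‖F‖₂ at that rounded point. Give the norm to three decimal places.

At (-1/2, -3): F = (-4.250, -14.000).
Jacobian J = [[2·u + 3·v, 3·u - 2·v], [-2·u·v + 2·u + v^2 - 5·v, -u^2 + 2·u·v - 5·u]].
At the point, J = [[-10.000, 4.500], [20.000, 5.250]] (det J = -142.500).
Solving J·Δ = −F gives Δ = (0.286, 1.579).
Then the next iterate is (u, v)₁ = (-0.214, -1.421).
Re-evaluating at (-0.214, -1.421): F = (-1.06116, -4.84172), so ‖F‖₂ = 4.957.

4.957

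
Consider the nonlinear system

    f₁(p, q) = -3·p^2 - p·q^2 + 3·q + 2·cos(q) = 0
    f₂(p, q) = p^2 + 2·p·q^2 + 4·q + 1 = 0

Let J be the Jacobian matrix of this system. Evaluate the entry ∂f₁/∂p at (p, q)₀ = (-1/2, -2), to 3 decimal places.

∂f₁/∂p = -6·p - q^2.
At (-1/2, -2) this is -1.000.

-1.000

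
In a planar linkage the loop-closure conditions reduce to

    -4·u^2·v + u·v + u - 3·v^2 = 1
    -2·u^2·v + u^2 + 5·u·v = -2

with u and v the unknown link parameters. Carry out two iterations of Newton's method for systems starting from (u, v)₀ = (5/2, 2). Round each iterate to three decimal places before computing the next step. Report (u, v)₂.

(2.864, -0.876)

At (5/2, 2): F = (-55.500, 8.250).
Jacobian J = [[-8·u·v + v + 1, -4·u^2 + u - 6·v], [-4·u·v + 2·u + 5·v, -2·u^2 + 5·u]].
At the point, J = [[-37.000, -34.500], [-5.000, 0.000]] (det J = -172.500).
Solving J·Δ = −F gives Δ = (1.650, -3.378).
Then the next iterate is (u, v)₁ = (4.150, -1.378).
Round to (4.150, -1.378) and repeat: F = (86.66507, 38.09421), J = [[45.37160, -56.472], [24.28480, -13.695]].
Δ = (-1.286, 0.502), so (u, v)₂ = (2.864, -0.876).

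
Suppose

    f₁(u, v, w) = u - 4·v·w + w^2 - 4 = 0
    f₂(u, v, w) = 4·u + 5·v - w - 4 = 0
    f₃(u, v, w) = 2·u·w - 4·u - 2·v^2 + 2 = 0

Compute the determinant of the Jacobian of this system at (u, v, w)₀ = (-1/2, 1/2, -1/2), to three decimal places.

-40.000

J = [[1, -4·w, -4·v + 2·w], [4, 5, -1], [2·w - 4, -4·v, 2·u]].
At the point, J = [[1.000, 2.000, -3.000], [4.000, 5.000, -1.000], [-5.000, -2.000, -1.000]].
det J = -40.000.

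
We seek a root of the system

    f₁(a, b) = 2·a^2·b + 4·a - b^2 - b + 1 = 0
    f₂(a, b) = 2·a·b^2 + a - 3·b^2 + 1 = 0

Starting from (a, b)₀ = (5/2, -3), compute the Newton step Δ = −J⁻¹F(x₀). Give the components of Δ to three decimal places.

(0.671, 2.854)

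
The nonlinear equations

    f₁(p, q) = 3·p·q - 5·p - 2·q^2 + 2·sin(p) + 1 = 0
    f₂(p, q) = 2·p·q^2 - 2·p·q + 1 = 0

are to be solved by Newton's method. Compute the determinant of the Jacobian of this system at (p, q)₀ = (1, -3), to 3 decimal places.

J = [[3·q + 2·cos(p) - 5, 3·p - 4·q], [2·q^2 - 2·q, 4·p·q - 2·p]].
At the point, J = [[-12.91940, 15.000], [24.000, -14.000]].
det J = -179.128.

-179.128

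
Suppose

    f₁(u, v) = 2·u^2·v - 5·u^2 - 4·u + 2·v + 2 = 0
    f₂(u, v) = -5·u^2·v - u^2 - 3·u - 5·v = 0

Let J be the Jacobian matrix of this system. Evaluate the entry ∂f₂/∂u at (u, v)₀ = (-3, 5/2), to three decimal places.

∂f₂/∂u = -10·u·v - 2·u - 3.
At (-3, 5/2) this is 78.000.

78.000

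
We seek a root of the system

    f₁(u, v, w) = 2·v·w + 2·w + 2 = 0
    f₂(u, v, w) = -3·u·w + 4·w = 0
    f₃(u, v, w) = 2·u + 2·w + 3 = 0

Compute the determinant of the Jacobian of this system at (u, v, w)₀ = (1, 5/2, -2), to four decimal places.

J = [[0, 2·w, 2·v + 2], [-3·w, 0, -3·u + 4], [2, 0, 2]].
At the point, J = [[0.0000, -4.0000, 7.0000], [6.0000, 0.0000, 1.0000], [2.0000, 0.0000, 2.0000]].
det J = 40.0000.

40.0000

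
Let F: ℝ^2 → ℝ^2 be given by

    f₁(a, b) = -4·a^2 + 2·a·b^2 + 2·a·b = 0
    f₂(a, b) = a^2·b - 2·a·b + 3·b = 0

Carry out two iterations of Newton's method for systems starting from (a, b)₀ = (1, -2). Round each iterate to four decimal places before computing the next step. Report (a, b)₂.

(-1.0000, 0.0000)

At (1, -2): F = (0.0000, -4.0000).
Jacobian J = [[-8·a + 2·b^2 + 2·b, 4·a·b + 2·a], [2·a·b - 2·b, a^2 - 2·a + 3]].
At the point, J = [[-4.0000, -6.0000], [0.0000, 2.0000]] (det J = -8.0000).
Solving J·Δ = −F gives Δ = (-3.0000, 2.0000).
Then the next iterate is (a, b)₁ = (-2.0000, 0.0000).
Round to (-2.0000, 0.0000) and repeat: F = (-16.0000, 0.0000), J = [[16.0000, -4.0000], [0.0000, 11.0000]].
Δ = (1.0000, 0.0000), so (a, b)₂ = (-1.0000, 0.0000).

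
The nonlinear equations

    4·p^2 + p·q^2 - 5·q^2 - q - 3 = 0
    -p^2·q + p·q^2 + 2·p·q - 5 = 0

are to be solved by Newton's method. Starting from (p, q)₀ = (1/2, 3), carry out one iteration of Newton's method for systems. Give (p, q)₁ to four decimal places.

(0.8161, 1.5218)

At (1/2, 3): F = (-45.5000, 1.7500).
Jacobian J = [[8·p + q^2, 2·p·q - 10·q - 1], [-2·p·q + q^2 + 2·q, -p^2 + 2·p·q + 2·p]].
At the point, J = [[13.0000, -28.0000], [12.0000, 3.7500]] (det J = 384.7500).
Solving J·Δ = −F gives Δ = (0.3161, -1.4782).
Then the next iterate is (p, q)₁ = (0.8161, 1.5218).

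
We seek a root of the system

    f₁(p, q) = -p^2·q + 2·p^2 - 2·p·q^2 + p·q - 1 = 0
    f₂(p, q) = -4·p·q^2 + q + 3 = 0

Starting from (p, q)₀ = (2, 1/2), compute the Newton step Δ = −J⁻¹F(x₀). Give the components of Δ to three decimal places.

(-0.542, 0.292)

At (2, 1/2): F = (5.000, 1.500).
Jacobian J = [[-2·p·q + 4·p - 2·q^2 + q, -p^2 - 4·p·q + p], [-4·q^2, -8·p·q + 1]].
At the point, J = [[6.000, -6.000], [-1.000, -7.000]] (det J = -48.000).
Solving J·Δ = −F gives Δ = (-0.542, 0.292).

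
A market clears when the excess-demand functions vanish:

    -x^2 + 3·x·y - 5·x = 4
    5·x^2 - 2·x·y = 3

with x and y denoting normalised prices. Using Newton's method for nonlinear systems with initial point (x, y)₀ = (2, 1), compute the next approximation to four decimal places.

(1.6429, 2.6429)

At (2, 1): F = (-12.0000, 13.0000).
Jacobian J = [[-2·x + 3·y - 5, 3·x], [10·x - 2·y, -2·x]].
At the point, J = [[-6.0000, 6.0000], [18.0000, -4.0000]] (det J = -84.0000).
Solving J·Δ = −F gives Δ = (-0.3571, 1.6429).
Then the next iterate is (x, y)₁ = (1.6429, 2.6429).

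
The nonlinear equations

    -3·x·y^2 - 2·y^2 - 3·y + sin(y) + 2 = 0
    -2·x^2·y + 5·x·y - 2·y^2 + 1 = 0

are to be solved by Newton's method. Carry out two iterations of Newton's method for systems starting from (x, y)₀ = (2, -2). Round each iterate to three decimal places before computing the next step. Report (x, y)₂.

At (2, -2): F = (-24.90930, -11.000).
Jacobian J = [[-3·y^2, -6·x·y - 4·y + cos(y) - 3], [-4·x·y + 5·y, -2·x^2 + 5·x - 4·y]].
At the point, J = [[-12.000, 28.58385], [6.000, 10.000]] (det J = -291.50312).
Solving J·Δ = −F gives Δ = (0.224, 0.966).
Then the next iterate is (x, y)₁ = (2.224, -1.034).
Round to (2.224, -1.034) and repeat: F = (-5.02907, -2.40770), J = [[-3.20747, 15.44508], [4.02846, 5.36365]].
Δ = (0.129, 0.352), so (x, y)₂ = (2.353, -0.682).

(2.353, -0.682)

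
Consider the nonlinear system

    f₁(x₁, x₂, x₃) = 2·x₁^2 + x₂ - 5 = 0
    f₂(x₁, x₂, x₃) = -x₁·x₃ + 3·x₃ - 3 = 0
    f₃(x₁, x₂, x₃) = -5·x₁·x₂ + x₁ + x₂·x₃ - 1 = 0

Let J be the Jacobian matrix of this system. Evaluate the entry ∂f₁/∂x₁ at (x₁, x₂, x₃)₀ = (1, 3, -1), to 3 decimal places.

4.000

∂f₁/∂x₁ = 4·x₁.
At (1, 3, -1) this is 4.000.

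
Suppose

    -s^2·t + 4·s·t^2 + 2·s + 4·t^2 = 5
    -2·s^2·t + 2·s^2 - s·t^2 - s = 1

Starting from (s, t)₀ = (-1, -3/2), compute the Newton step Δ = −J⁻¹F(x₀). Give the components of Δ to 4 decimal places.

(0.6526, -0.2793)

At (-1, -3/2): F = (-5.5000, 7.2500).
Jacobian J = [[-2·s·t + 4·t^2 + 2, -s^2 + 8·s·t + 8·t], [-4·s·t + 4·s - t^2 - 1, -2·s^2 - 2·s·t]].
At the point, J = [[8.0000, -1.0000], [-13.2500, -5.0000]] (det J = -53.2500).
Solving J·Δ = −F gives Δ = (0.6526, -0.2793).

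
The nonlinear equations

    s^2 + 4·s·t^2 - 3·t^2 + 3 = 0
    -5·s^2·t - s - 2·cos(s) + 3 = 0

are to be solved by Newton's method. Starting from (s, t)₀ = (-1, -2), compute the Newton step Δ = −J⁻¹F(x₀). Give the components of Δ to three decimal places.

(0.428, 0.643)

At (-1, -2): F = (-24.000, 12.91940).
Jacobian J = [[2·s + 4·t^2, 8·s·t - 6·t], [-10·s·t + 2·sin(s) - 1, -5·s^2]].
At the point, J = [[14.000, 28.000], [-22.68294, -5.000]] (det J = 565.12238).
Solving J·Δ = −F gives Δ = (0.428, 0.643).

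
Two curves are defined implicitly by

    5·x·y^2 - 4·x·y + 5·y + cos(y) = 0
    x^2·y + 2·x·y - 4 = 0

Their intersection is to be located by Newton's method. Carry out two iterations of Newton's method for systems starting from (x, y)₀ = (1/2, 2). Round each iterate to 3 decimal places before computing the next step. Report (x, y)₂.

(8.107, 0.589)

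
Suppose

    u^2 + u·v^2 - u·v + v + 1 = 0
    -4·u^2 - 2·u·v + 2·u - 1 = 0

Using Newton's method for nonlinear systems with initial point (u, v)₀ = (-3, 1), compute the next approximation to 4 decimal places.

At (-3, 1): F = (11.0000, -37.0000).
Jacobian J = [[2·u + v^2 - v, 2·u·v - u + 1], [-8·u - 2·v + 2, -2·u]].
At the point, J = [[-6.0000, -2.0000], [24.0000, 6.0000]] (det J = 12.0000).
Solving J·Δ = −F gives Δ = (0.6667, 3.5000).
Then the next iterate is (u, v)₁ = (-2.3333, 4.5000).

(-2.3333, 4.5000)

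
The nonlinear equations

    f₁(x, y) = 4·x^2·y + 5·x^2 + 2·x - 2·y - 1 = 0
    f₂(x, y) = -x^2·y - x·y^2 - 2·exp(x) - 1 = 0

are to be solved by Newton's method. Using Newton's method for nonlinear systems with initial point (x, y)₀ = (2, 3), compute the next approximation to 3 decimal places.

At (2, 3): F = (65.000, -45.77811).
Jacobian J = [[8·x·y + 10·x + 2, 4·x^2 - 2], [-2·x·y - y^2 - 2·exp(x), -x^2 - 2·x·y]].
At the point, J = [[70.000, 14.000], [-35.77811, -16.000]] (det J = -619.10643).
Solving J·Δ = −F gives Δ = (-0.645, -1.420).
Then the next iterate is (x, y)₁ = (1.355, 1.580).

(1.355, 1.580)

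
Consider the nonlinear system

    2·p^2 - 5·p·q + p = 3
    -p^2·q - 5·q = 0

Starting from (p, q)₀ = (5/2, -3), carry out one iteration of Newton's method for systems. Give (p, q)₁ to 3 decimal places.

(1.214, -1.714)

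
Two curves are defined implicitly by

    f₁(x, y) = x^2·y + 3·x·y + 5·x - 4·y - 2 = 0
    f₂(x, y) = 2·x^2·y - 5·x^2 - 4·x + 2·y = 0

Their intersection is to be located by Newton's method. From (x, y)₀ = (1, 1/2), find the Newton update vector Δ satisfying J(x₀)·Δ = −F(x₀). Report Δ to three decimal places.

At (1, 1/2): F = (3.000, -7.000).
Jacobian J = [[2·x·y + 3·y + 5, x^2 + 3·x - 4], [4·x·y - 10·x - 4, 2·x^2 + 2]].
At the point, J = [[7.500, 0.000], [-12.000, 4.000]] (det J = 30.000).
Solving J·Δ = −F gives Δ = (-0.400, 0.550).

(-0.400, 0.550)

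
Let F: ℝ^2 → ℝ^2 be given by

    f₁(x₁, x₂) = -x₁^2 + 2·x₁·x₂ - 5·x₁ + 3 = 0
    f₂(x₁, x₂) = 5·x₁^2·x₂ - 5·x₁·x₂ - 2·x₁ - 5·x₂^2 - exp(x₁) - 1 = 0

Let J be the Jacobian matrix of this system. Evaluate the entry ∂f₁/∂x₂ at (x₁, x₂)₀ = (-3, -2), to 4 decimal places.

-6.0000

∂f₁/∂x₂ = 2·x₁.
At (-3, -2) this is -6.0000.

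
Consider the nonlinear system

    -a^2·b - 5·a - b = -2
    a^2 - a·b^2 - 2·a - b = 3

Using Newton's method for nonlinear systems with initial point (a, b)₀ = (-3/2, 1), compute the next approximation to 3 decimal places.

At (-3/2, 1): F = (6.250, 2.750).
Jacobian J = [[-2·a·b - 5, -a^2 - 1], [2·a - b^2 - 2, -2·a·b - 1]].
At the point, J = [[-2.000, -3.250], [-6.000, 2.000]] (det J = -23.500).
Solving J·Δ = −F gives Δ = (0.912, 1.362).
Then the next iterate is (a, b)₁ = (-0.588, 2.362).

(-0.588, 2.362)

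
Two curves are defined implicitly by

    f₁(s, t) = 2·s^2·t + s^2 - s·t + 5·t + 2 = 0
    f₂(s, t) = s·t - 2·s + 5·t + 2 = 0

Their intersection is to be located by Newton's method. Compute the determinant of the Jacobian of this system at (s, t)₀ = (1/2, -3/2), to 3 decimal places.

14.750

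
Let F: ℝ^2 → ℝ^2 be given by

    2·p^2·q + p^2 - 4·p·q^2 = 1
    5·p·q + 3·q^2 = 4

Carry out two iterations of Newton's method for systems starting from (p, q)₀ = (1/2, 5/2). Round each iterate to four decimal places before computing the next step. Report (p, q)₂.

At (1/2, 5/2): F = (-12.0000, 21.0000).
Jacobian J = [[4·p·q + 2·p - 4·q^2, 2·p^2 - 8·p·q], [5·q, 5·p + 6·q]].
At the point, J = [[-19.0000, -9.5000], [12.5000, 17.5000]] (det J = -213.7500).
Solving J·Δ = −F gives Δ = (-0.0491, -1.1649).
Then the next iterate is (p, q)₁ = (0.4509, 1.3351).
Round to (0.4509, 1.3351) and repeat: F = (-3.468711, 4.357459), J = [[-3.820182, -4.409351], [6.6755, 10.2651]].
Δ = (-1.6762, 0.6656), so (p, q)₂ = (-1.2253, 2.0007).

(-1.2253, 2.0007)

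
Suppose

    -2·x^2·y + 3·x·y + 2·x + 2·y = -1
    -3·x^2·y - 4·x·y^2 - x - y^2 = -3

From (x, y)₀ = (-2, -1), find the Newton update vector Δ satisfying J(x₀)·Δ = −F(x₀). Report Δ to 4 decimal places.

At (-2, -1): F = (9.0000, 24.0000).
Jacobian J = [[-4·x·y + 3·y + 2, -2·x^2 + 3·x + 2], [-6·x·y - 4·y^2 - 1, -3·x^2 - 8·x·y - 2·y]].
At the point, J = [[-9.0000, -12.0000], [-17.0000, -26.0000]] (det J = 30.0000).
Solving J·Δ = −F gives Δ = (-1.8000, 2.1000).

(-1.8000, 2.1000)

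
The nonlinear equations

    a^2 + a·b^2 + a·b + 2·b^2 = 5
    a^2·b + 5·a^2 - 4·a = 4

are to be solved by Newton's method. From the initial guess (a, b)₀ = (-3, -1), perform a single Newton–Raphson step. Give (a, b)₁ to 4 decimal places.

(-1.8049, -2.1707)

At (-3, -1): F = (6.0000, 44.0000).
Jacobian J = [[2·a + b^2 + b, 2·a·b + a + 4·b], [2·a·b + 10·a - 4, a^2]].
At the point, J = [[-6.0000, -1.0000], [-28.0000, 9.0000]] (det J = -82.0000).
Solving J·Δ = −F gives Δ = (1.1951, -1.1707).
Then the next iterate is (a, b)₁ = (-1.8049, -2.1707).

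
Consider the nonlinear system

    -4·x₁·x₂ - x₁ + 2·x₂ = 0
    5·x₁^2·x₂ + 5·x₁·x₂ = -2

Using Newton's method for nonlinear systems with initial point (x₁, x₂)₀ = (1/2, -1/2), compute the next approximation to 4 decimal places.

At (1/2, -1/2): F = (-0.5000, 0.1250).
Jacobian J = [[-4·x₂ - 1, -4·x₁ + 2], [10·x₁·x₂ + 5·x₂, 5·x₁^2 + 5·x₁]].
At the point, J = [[1.0000, 0.0000], [-5.0000, 3.7500]] (det J = 3.7500).
Solving J·Δ = −F gives Δ = (0.5000, 0.6333).
Then the next iterate is (x₁, x₂)₁ = (1.0000, 0.1333).

(1.0000, 0.1333)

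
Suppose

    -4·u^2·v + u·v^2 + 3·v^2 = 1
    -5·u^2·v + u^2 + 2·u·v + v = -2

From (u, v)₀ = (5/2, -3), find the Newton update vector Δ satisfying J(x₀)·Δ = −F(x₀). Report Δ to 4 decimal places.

(-0.6878, 1.3111)

At (5/2, -3): F = (123.5000, 84.0000).
Jacobian J = [[-8·u·v + v^2, -4·u^2 + 2·u·v + 6·v], [-10·u·v + 2·u + 2·v, -5·u^2 + 2·u + 1]].
At the point, J = [[69.0000, -58.0000], [74.0000, -25.2500]] (det J = 2549.7500).
Solving J·Δ = −F gives Δ = (-0.6878, 1.3111).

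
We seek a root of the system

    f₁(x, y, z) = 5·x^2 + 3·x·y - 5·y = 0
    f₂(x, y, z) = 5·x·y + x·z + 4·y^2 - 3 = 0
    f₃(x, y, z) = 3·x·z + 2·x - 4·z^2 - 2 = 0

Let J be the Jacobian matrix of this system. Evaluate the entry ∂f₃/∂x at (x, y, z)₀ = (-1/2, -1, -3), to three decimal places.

-7.000

∂f₃/∂x = 3·z + 2.
At (-1/2, -1, -3) this is -7.000.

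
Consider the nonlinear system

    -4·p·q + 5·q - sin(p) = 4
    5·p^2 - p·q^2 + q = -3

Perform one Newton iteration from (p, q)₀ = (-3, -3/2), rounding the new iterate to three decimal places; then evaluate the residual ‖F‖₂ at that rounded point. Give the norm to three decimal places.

17.647

At (-3, -3/2): F = (-29.35888, 53.250).
Jacobian J = [[-4·q - cos(p), -4·p + 5], [10·p - q^2, -2·p·q + 1]].
At the point, J = [[6.98999, 17.000], [-32.250, -8.000]] (det J = 492.33006).
Solving J·Δ = −F gives Δ = (1.362, 1.167).
Then the next iterate is (p, q)₁ = (-1.638, -0.333).
Re-evaluating at (-1.638, -0.333): F = (-6.84907, 16.26386), so ‖F‖₂ = 17.647.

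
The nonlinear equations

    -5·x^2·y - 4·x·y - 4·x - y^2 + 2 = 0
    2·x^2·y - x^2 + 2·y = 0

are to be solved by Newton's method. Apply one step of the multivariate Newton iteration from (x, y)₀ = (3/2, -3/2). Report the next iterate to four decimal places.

(-2.1968, -6.4787)

At (3/2, -3/2): F = (19.6250, -12.0000).
Jacobian J = [[-10·x·y - 4·y - 4, -5·x^2 - 4·x - 2·y], [4·x·y - 2·x, 2·x^2 + 2]].
At the point, J = [[24.5000, -14.2500], [-12.0000, 6.5000]] (det J = -11.7500).
Solving J·Δ = −F gives Δ = (-3.6968, -4.9787).
Then the next iterate is (x, y)₁ = (-2.1968, -6.4787).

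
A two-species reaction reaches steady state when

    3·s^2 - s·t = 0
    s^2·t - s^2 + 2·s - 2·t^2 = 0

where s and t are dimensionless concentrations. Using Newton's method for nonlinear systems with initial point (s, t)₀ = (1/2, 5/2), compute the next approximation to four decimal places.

(0.2800, 1.2800)

At (1/2, 5/2): F = (-0.5000, -11.1250).
Jacobian J = [[6·s - t, -s], [2·s·t - 2·s + 2, s^2 - 4·t]].
At the point, J = [[0.5000, -0.5000], [3.5000, -9.7500]] (det J = -3.1250).
Solving J·Δ = −F gives Δ = (-0.2200, -1.2200).
Then the next iterate is (s, t)₁ = (0.2800, 1.2800).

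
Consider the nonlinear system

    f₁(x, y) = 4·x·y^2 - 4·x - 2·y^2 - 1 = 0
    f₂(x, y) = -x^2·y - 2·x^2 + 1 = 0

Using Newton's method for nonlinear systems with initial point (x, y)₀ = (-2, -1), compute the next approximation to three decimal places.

(-1.100, -0.850)

At (-2, -1): F = (-3.000, -3.000).
Jacobian J = [[4·y^2 - 4, 8·x·y - 4·y], [-2·x·y - 4·x, -x^2]].
At the point, J = [[0.000, 20.000], [4.000, -4.000]] (det J = -80.000).
Solving J·Δ = −F gives Δ = (0.900, 0.150).
Then the next iterate is (x, y)₁ = (-1.100, -0.850).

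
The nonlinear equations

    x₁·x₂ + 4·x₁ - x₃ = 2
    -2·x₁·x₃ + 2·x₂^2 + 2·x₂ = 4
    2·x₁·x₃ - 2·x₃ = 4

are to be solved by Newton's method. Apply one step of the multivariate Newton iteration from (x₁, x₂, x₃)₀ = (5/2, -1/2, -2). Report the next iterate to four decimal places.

(-1.6875, 0.9625, -4.2500)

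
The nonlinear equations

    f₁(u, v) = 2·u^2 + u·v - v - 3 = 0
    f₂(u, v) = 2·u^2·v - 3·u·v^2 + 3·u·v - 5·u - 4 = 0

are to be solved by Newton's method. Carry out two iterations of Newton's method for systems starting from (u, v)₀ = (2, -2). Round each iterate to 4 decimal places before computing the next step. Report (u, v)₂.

At (2, -2): F = (3.0000, -66.0000).
Jacobian J = [[4·u + v, u - 1], [4·u·v - 3·v^2 + 3·v - 5, 2·u^2 - 6·u·v + 3·u]].
At the point, J = [[6.0000, 1.0000], [-39.0000, 38.0000]] (det J = 267.0000).
Solving J·Δ = −F gives Δ = (-0.6742, 1.0449).
Then the next iterate is (u, v)₁ = (1.3258, -0.9551).
Round to (1.3258, -0.9551) and repeat: F = (0.204320, -21.413708), J = [[4.3481, 0.3258], [-15.667034, 15.090521]].
Δ = (-0.1423, 1.2713), so (u, v)₂ = (1.1835, 0.3162).

(1.1835, 0.3162)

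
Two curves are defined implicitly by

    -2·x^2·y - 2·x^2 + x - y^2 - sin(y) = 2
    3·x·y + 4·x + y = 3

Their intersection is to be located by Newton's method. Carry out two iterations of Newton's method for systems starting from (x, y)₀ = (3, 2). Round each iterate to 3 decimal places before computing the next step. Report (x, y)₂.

At (3, 2): F = (-57.90930, 29.000).
Jacobian J = [[-4·x·y - 4·x + 1, -2·x^2 - 2·y - cos(y)], [3·y + 4, 3·x + 1]].
At the point, J = [[-35.000, -21.58385], [10.000, 10.000]] (det J = -134.16147).
Solving J·Δ = −F gives Δ = (0.349, -3.249).
Then the next iterate is (x, y)₁ = (3.349, -1.249).
Round to (3.349, -1.249) and repeat: F = (6.32314, -3.40170), J = [[4.33560, -20.24987], [0.253, 11.047]].
Δ = (-0.018, 0.308), so (x, y)₂ = (3.331, -0.941).

(3.331, -0.941)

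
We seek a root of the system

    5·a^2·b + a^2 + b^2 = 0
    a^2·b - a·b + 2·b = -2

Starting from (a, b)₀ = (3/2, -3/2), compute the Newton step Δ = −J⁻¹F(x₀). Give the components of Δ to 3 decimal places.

At (3/2, -3/2): F = (-12.375, -2.125).
Jacobian J = [[10·a·b + 2·a, 5·a^2 + 2·b], [2·a·b - b, a^2 - a + 2]].
At the point, J = [[-19.500, 8.250], [-3.000, 2.750]] (det J = -28.875).
Solving J·Δ = −F gives Δ = (-0.571, 0.149).

(-0.571, 0.149)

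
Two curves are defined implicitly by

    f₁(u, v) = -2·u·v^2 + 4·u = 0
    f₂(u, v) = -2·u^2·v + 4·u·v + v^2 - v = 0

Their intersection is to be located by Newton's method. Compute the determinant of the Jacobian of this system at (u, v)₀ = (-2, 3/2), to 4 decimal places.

-209.0000

J = [[-2·v^2 + 4, -4·u·v], [-4·u·v + 4·v, -2·u^2 + 4·u + 2·v - 1]].
At the point, J = [[-0.5000, 12.0000], [18.0000, -14.0000]].
det J = -209.0000.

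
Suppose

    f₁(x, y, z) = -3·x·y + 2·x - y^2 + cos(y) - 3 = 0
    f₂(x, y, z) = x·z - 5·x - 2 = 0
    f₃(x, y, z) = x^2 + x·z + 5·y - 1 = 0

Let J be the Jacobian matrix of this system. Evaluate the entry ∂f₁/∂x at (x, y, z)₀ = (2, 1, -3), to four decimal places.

∂f₁/∂x = -3·y + 2.
At (2, 1, -3) this is -1.0000.

-1.0000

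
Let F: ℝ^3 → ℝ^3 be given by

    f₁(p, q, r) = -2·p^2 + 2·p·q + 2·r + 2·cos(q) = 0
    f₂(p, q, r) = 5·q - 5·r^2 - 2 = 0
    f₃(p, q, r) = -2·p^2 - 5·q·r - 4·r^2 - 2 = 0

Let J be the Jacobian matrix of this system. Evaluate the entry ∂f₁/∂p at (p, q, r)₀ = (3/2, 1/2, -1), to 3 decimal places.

∂f₁/∂p = -4·p + 2·q.
At (3/2, 1/2, -1) this is -5.000.

-5.000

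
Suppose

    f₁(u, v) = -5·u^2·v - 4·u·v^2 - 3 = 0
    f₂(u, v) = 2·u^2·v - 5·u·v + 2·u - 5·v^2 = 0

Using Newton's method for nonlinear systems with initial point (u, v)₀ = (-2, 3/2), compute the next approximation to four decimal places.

At (-2, 3/2): F = (-15.0000, 11.7500).
Jacobian J = [[-10·u·v - 4·v^2, -5·u^2 - 8·u·v], [4·u·v - 5·v + 2, 2·u^2 - 5·u - 10·v]].
At the point, J = [[21.0000, 4.0000], [-17.5000, 3.0000]] (det J = 133.0000).
Solving J·Δ = −F gives Δ = (0.6917, 0.1184).
Then the next iterate is (u, v)₁ = (-1.3083, 1.6184).

(-1.3083, 1.6184)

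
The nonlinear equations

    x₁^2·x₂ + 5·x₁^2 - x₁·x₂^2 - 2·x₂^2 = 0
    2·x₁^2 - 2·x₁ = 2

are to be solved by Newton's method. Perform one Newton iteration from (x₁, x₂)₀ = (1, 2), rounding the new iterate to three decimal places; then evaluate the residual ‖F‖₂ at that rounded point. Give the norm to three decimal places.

6.052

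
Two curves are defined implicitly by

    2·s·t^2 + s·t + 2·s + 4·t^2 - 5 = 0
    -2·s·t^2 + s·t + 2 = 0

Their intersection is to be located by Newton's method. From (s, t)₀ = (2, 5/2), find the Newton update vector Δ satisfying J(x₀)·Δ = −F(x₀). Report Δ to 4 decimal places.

(1.8947, -2.0526)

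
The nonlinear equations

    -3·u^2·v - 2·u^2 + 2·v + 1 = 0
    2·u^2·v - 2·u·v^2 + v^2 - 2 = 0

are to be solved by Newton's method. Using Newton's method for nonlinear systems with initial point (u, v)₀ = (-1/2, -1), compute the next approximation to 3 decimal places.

At (-1/2, -1): F = (-0.750, -0.500).
Jacobian J = [[-6·u·v - 4·u, -3·u^2 + 2], [4·u·v - 2·v^2, 2·u^2 - 4·u·v + 2·v]].
At the point, J = [[-1.000, 1.250], [0.000, -3.500]] (det J = 3.500).
Solving J·Δ = −F gives Δ = (-0.929, -0.143).
Then the next iterate is (u, v)₁ = (-1.429, -1.143).

(-1.429, -1.143)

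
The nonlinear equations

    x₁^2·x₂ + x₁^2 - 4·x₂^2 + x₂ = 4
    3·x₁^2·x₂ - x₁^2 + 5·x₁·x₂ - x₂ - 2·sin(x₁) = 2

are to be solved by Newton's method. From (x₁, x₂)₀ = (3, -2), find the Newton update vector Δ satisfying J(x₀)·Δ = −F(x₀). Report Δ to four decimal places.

At (3, -2): F = (-31.0000, -93.282240).
Jacobian J = [[2·x₁·x₂ + 2·x₁, x₁^2 - 8·x₂ + 1], [6·x₁·x₂ - 2·x₁ + 5·x₂ - 2·cos(x₁), 3·x₁^2 + 5·x₁ - 1]].
At the point, J = [[-6.0000, 26.0000], [-50.020015, 41.0000]] (det J = 1054.520390).
Solving J·Δ = −F gives Δ = (-1.0947, 0.9397).

(-1.0947, 0.9397)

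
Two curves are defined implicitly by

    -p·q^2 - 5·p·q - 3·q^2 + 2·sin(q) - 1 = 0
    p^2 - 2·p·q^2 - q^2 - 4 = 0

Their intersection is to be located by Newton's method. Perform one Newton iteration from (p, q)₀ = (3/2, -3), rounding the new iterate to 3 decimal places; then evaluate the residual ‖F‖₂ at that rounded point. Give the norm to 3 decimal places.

At (3/2, -3): F = (-19.28224, -37.750).
Jacobian J = [[-q^2 - 5·q, -2·p·q - 5·p - 6·q + 2·cos(q)], [2·p - 2·q^2, -4·p·q - 2·q]].
At the point, J = [[6.000, 17.52002], [-15.000, 24.000]] (det J = 406.80023).
Solving J·Δ = −F gives Δ = (-0.488, 1.268).
Then the next iterate is (p, q)₁ = (1.012, -1.732).
Re-evaluating at (1.012, -1.732): F = (-6.24544, -12.04732), so ‖F‖₂ = 13.570.

13.570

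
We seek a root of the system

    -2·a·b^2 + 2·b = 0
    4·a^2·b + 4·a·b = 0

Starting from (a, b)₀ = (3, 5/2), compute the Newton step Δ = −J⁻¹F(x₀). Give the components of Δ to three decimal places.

(-1.324, -0.570)

At (3, 5/2): F = (-32.500, 120.000).
Jacobian J = [[-2·b^2, -4·a·b + 2], [8·a·b + 4·b, 4·a^2 + 4·a]].
At the point, J = [[-12.500, -28.000], [70.000, 48.000]] (det J = 1360.000).
Solving J·Δ = −F gives Δ = (-1.324, -0.570).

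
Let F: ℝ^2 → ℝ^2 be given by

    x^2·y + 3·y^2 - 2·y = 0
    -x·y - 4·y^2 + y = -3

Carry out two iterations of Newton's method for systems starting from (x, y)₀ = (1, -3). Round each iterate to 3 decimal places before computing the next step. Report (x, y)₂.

At (1, -3): F = (30.000, -33.000).
Jacobian J = [[2·x·y, x^2 + 6·y - 2], [-y, -x - 8·y + 1]].
At the point, J = [[-6.000, -19.000], [3.000, 24.000]] (det J = -87.000).
Solving J·Δ = −F gives Δ = (1.069, 1.241).
Then the next iterate is (x, y)₁ = (2.069, -1.759).
Round to (2.069, -1.759) and repeat: F = (5.27038, -7.49595), J = [[-7.27874, -8.27324], [1.759, 13.003]].
Δ = (0.081, 0.565), so (x, y)₂ = (2.150, -1.194).

(2.150, -1.194)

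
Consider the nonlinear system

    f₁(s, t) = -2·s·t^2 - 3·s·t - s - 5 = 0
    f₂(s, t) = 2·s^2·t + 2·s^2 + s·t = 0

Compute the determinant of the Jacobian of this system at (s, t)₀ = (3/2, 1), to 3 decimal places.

100.500

J = [[-2·t^2 - 3·t - 1, -4·s·t - 3·s], [4·s·t + 4·s + t, 2·s^2 + s]].
At the point, J = [[-6.000, -10.500], [13.000, 6.000]].
det J = 100.500.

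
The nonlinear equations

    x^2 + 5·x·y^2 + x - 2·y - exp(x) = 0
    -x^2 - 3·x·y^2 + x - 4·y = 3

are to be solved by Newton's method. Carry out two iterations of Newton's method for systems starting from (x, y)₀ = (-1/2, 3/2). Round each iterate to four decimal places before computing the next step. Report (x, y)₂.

(-1.1831, -1.0047)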